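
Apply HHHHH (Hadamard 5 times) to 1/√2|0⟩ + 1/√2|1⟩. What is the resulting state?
|0⟩

H² = I, so H^5 = H: a single Hadamard. With (a, b) = (1/√2, 1/√2), H gives ((a + b)/√2, (a − b)/√2) = (1, 0).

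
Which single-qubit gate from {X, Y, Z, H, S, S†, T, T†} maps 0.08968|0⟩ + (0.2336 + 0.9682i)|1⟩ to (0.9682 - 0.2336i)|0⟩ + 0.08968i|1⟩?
Y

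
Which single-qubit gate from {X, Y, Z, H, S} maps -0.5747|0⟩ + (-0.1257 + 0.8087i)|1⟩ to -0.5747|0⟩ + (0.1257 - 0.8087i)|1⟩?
Z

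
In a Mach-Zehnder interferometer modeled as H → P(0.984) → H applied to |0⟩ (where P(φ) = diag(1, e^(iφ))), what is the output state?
(0.7768 + 0.4164i)|0⟩ + (0.2232 - 0.4164i)|1⟩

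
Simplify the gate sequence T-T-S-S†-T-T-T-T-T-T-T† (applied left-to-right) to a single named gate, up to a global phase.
T†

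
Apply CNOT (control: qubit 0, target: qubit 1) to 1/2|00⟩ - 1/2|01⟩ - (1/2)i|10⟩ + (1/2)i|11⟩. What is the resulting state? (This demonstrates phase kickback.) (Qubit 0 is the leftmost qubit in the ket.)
1/2|00⟩ - 1/2|01⟩ + (1/2)i|10⟩ - (1/2)i|11⟩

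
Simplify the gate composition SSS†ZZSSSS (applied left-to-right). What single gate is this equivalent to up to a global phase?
S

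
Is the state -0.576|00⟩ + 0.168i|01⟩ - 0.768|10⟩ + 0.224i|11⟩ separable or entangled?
Separable

Writing the state as a|00⟩ + b|01⟩ + c|10⟩ + d|11⟩, it is a product state iff ad − bc = 0.
Here (a, b, c, d) = (-0.576, 0.168i, -0.768, 0.224i): ad − bc = (-0.576)(0.224i) − (0.168i)(-0.768) = 0, so the state is separable.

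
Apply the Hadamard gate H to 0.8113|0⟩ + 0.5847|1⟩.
0.9871|0⟩ + 0.1602|1⟩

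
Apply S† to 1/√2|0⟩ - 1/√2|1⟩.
1/√2|0⟩ + (1/√2)i|1⟩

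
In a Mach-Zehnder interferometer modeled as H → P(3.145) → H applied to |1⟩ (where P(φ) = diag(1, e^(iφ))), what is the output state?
(1 + 0.001704i)|0⟩ + (0.000002902 - 0.001704i)|1⟩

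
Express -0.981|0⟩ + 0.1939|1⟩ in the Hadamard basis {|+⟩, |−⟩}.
-0.5566|+⟩ - 0.8308|−⟩

With |ψ⟩ = α|0⟩ + β|1⟩, the Hadamard-basis coefficients are ⟨+|ψ⟩ = (α + β)/√2 and ⟨−|ψ⟩ = (α − β)/√2.
Here α = -0.981, β = 0.1939: (α + β)/√2 = -0.5566, (α − β)/√2 = -0.8308.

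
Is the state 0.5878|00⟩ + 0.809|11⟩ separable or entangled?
Entangled

Writing the state as a|00⟩ + b|01⟩ + c|10⟩ + d|11⟩, it is a product state iff ad − bc = 0.
Here (a, b, c, d) = (0.5878, 0, 0, 0.809): ad − bc = (0.5878)(0.809) − (0)(0) = 0.4755 ≠ 0, so the state is entangled.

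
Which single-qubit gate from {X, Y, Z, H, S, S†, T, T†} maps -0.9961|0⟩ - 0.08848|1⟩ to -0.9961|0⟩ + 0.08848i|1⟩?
S†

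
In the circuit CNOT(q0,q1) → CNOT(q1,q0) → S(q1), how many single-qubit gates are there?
1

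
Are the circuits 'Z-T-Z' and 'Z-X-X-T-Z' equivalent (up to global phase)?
Yes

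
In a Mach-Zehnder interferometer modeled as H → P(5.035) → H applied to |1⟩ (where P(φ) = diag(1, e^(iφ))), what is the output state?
(0.3415 + 0.4742i)|0⟩ + (0.6585 - 0.4742i)|1⟩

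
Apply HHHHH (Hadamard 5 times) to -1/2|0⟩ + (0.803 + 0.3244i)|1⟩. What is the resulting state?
(0.2143 + 0.2294i)|0⟩ + (-0.9214 - 0.2294i)|1⟩

H² = I, so H^5 = H: a single Hadamard. With (a, b) = (-1/2, (0.803 + 0.3244i)), H gives ((a + b)/√2, (a − b)/√2) = ((0.2143 + 0.2294i), (-0.9214 - 0.2294i)).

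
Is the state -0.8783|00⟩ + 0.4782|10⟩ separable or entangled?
Separable

Writing the state as a|00⟩ + b|01⟩ + c|10⟩ + d|11⟩, it is a product state iff ad − bc = 0.
Here (a, b, c, d) = (-0.8783, 0, 0.4782, 0): ad − bc = (-0.8783)(0) − (0)(0.4782) = 0, so the state is separable.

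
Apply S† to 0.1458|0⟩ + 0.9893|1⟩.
0.1458|0⟩ - 0.9893i|1⟩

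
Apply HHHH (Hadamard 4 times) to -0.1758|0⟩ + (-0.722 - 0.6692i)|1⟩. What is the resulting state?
-0.1758|0⟩ + (-0.722 - 0.6692i)|1⟩

H² = I, so an even number of Hadamards cancels: H^4 = I and the state is unchanged.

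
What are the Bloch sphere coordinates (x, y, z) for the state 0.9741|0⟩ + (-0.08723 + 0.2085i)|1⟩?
(-0.1699, 0.4062, 0.8978)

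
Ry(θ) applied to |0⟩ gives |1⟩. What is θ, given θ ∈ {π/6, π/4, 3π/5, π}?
π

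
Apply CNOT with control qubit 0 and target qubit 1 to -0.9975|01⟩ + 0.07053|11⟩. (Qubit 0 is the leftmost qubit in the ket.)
-0.9975|01⟩ + 0.07053|10⟩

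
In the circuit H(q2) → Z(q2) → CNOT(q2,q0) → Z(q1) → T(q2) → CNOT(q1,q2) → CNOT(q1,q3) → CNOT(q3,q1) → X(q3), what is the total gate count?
9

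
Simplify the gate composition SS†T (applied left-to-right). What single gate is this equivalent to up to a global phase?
T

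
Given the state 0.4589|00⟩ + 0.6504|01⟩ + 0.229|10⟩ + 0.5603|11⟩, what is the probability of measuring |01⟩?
0.423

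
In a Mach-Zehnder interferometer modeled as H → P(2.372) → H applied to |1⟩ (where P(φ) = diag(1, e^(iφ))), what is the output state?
(0.8591 - 0.3479i)|0⟩ + (0.1409 + 0.3479i)|1⟩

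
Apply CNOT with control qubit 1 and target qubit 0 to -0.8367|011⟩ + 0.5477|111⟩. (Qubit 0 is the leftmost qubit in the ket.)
0.5477|011⟩ - 0.8367|111⟩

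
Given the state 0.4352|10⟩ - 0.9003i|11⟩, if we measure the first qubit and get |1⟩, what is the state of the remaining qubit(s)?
0.4352|0⟩ - 0.9003i|1⟩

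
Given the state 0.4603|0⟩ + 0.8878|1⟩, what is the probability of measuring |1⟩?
0.7882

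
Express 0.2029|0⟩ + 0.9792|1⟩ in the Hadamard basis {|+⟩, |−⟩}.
0.8359|+⟩ - 0.5489|−⟩

With |ψ⟩ = α|0⟩ + β|1⟩, the Hadamard-basis coefficients are ⟨+|ψ⟩ = (α + β)/√2 and ⟨−|ψ⟩ = (α − β)/√2.
Here α = 0.2029, β = 0.9792: (α + β)/√2 = 0.8359, (α − β)/√2 = -0.5489.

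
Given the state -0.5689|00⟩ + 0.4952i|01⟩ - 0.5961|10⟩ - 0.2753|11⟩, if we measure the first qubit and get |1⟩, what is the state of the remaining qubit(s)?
-0.9079|0⟩ - 0.4193|1⟩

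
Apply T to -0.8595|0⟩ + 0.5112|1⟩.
-0.8595|0⟩ + (0.3615 + 0.3615i)|1⟩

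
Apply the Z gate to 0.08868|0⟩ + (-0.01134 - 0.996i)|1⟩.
0.08868|0⟩ + (0.01134 + 0.996i)|1⟩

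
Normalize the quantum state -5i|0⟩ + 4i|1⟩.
-0.7809i|0⟩ + 0.6247i|1⟩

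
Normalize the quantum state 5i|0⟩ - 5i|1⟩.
(1/√2)i|0⟩ - (1/√2)i|1⟩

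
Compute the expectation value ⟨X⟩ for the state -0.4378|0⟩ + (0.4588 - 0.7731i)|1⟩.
-0.4017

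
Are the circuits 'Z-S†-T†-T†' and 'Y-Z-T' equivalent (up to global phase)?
No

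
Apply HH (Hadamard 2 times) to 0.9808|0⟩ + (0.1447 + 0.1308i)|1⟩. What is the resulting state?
0.9808|0⟩ + (0.1447 + 0.1308i)|1⟩

H² = I, so an even number of Hadamards cancels: H^2 = I and the state is unchanged.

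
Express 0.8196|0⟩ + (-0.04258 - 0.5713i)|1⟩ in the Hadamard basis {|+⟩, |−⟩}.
(0.5494 - 0.404i)|+⟩ + (0.6097 + 0.404i)|−⟩

With |ψ⟩ = α|0⟩ + β|1⟩, the Hadamard-basis coefficients are ⟨+|ψ⟩ = (α + β)/√2 and ⟨−|ψ⟩ = (α − β)/√2.
Here α = 0.8196, β = (-0.04258 - 0.5713i): (α + β)/√2 = (0.5494 - 0.404i), (α − β)/√2 = (0.6097 + 0.404i).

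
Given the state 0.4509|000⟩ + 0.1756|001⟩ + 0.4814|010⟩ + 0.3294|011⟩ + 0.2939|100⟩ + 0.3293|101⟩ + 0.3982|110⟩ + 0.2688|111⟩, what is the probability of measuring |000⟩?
0.2033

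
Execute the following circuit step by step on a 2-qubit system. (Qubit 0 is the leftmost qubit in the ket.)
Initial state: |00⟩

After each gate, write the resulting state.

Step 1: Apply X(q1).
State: |01⟩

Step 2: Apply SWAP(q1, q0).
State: |10⟩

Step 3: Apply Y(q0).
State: -i|00⟩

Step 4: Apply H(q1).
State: -(1/√2)i|00⟩ - (1/√2)i|01⟩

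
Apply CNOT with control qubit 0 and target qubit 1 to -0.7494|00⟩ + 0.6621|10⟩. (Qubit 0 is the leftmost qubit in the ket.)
-0.7494|00⟩ + 0.6621|11⟩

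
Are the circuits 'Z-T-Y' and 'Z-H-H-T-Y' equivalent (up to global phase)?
Yes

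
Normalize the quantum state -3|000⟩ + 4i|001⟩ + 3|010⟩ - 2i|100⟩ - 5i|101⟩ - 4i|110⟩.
-0.3375|000⟩ + 0.45i|001⟩ + 0.3375|010⟩ - 0.225i|100⟩ - 0.5625i|101⟩ - 0.45i|110⟩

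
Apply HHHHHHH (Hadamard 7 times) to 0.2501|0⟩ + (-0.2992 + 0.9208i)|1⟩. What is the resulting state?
(-0.03472 + 0.6511i)|0⟩ + (0.3884 - 0.6511i)|1⟩

H² = I, so H^7 = H: a single Hadamard. With (a, b) = (0.2501, (-0.2992 + 0.9208i)), H gives ((a + b)/√2, (a − b)/√2) = ((-0.03472 + 0.6511i), (0.3884 - 0.6511i)).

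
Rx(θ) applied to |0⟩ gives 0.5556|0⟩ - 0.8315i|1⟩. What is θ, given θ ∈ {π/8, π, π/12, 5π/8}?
5π/8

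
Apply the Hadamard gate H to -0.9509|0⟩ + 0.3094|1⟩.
-0.4536|0⟩ - 0.8912|1⟩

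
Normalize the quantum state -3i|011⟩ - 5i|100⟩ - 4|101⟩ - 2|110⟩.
-(1/√6)i|011⟩ - 0.6804i|100⟩ - 0.5443|101⟩ - 0.2722|110⟩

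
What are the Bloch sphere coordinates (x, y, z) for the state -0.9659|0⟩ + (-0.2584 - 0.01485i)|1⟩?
(0.4992, 0.02869, 0.866)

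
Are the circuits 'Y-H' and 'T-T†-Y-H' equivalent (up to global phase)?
Yes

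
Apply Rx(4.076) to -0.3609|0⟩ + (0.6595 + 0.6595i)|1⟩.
(0.7514 - 0.5888i)|0⟩ + (-0.297 + 0.02519i)|1⟩

Rx(4.076) = [[cos(θ/2), −i·sin(θ/2)], [−i·sin(θ/2), cos(θ/2)]]; θ = 4.076, cos(θ/2) ≈ -0.450391, sin(θ/2) ≈ 0.892831.
With a = amp(|0⟩) = -0.3609 and b = amp(|1⟩) = (0.6595 + 0.6595i):
new amp(|0⟩) = (-0.450391)·a + (-0.892831i)·b = (0.7514 - 0.5888i)
new amp(|1⟩) = (-0.892831i)·a + (-0.450391)·b = (-0.297 + 0.02519i)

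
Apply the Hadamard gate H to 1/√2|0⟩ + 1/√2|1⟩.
|0⟩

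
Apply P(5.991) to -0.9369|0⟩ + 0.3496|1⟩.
-0.9369|0⟩ + (0.3348 - 0.1007i)|1⟩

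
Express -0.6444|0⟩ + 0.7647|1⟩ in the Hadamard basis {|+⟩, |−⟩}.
0.08506|+⟩ - 0.9964|−⟩

With |ψ⟩ = α|0⟩ + β|1⟩, the Hadamard-basis coefficients are ⟨+|ψ⟩ = (α + β)/√2 and ⟨−|ψ⟩ = (α − β)/√2.
Here α = -0.6444, β = 0.7647: (α + β)/√2 = 0.08506, (α − β)/√2 = -0.9964.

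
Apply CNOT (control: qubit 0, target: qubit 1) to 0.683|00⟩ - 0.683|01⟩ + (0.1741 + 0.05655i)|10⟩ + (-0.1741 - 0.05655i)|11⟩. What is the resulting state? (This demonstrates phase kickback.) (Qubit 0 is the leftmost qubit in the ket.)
0.683|00⟩ - 0.683|01⟩ + (-0.1741 - 0.05655i)|10⟩ + (0.1741 + 0.05655i)|11⟩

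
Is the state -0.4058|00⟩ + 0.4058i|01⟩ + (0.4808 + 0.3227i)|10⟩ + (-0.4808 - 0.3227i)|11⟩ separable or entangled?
Entangled

Writing the state as a|00⟩ + b|01⟩ + c|10⟩ + d|11⟩, it is a product state iff ad − bc = 0.
Here (a, b, c, d) = (-0.4058, 0.4058i, (0.4808 + 0.3227i), (-0.4808 - 0.3227i)): ad − bc = (-0.4058)(-0.4808 - 0.3227i) − (0.4058i)(0.4808 + 0.3227i) = (0.3261 - 0.06416i) ≠ 0, so the state is entangled.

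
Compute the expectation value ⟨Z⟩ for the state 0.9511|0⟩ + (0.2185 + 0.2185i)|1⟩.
0.8091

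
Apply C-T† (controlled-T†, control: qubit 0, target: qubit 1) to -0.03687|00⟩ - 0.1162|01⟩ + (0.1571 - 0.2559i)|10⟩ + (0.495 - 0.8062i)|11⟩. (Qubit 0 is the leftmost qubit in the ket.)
-0.03687|00⟩ - 0.1162|01⟩ + (0.1571 - 0.2559i)|10⟩ + (-0.2201 - 0.9201i)|11⟩

C-T† leaves the control-|0⟩ kets |00⟩, |01⟩ unchanged and applies T† to qubit 1 on the control-|1⟩ pair (|10⟩, |11⟩).
T† = [[1, 0], [0, (1/√2 - (1/√2)i)]].
With a = amp(|10⟩) = (0.1571 - 0.2559i) and b = amp(|11⟩) = (0.495 - 0.8062i):
new amp(|10⟩) = (1)·a = (0.1571 - 0.2559i)
new amp(|11⟩) = (1/√2 - (1/√2)i)·b = (-0.2201 - 0.9201i)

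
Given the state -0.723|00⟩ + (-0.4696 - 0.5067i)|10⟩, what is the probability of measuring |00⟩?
0.5227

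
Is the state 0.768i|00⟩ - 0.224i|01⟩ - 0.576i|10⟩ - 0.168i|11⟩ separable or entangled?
Entangled

Writing the state as a|00⟩ + b|01⟩ + c|10⟩ + d|11⟩, it is a product state iff ad − bc = 0.
Here (a, b, c, d) = (0.768i, -0.224i, -0.576i, -0.168i): ad − bc = (0.768i)(-0.168i) − (-0.224i)(-0.576i) = 0.258 ≠ 0, so the state is entangled.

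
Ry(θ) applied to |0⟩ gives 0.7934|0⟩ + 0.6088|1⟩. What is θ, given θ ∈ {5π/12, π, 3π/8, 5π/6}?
5π/12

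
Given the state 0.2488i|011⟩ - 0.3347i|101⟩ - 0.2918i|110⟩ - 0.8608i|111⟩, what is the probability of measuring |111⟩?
0.741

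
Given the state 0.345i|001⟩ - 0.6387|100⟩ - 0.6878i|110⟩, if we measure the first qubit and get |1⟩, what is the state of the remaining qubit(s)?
-0.6805|00⟩ - 0.7328i|10⟩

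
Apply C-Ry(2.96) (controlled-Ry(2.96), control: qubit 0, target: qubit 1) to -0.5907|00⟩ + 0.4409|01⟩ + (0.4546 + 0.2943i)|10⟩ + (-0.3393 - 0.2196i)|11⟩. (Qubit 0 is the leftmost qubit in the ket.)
-0.5907|00⟩ + 0.4409|01⟩ + (0.3791 + 0.2454i)|10⟩ + (0.422 + 0.2732i)|11⟩

C-Ry(2.96) leaves the control-|0⟩ kets |00⟩, |01⟩ unchanged and applies Ry(2.96) to qubit 1 on the control-|1⟩ pair (|10⟩, |11⟩).
Ry(2.96) = [[cos(θ/2), −sin(θ/2)], [sin(θ/2), cos(θ/2)]]; θ = 2.96, cos(θ/2) ≈ 0.0906716, sin(θ/2) ≈ 0.995881.
With a = amp(|10⟩) = (0.4546 + 0.2943i) and b = amp(|11⟩) = (-0.3393 - 0.2196i):
new amp(|10⟩) = (0.0906716)·a + (-0.995881)·b = (0.3791 + 0.2454i)
new amp(|11⟩) = (0.995881)·a + (0.0906716)·b = (0.422 + 0.2732i)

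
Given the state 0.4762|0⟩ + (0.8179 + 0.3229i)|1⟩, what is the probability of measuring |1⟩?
0.7732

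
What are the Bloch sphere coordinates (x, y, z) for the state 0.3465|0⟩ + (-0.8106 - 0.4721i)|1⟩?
(-0.5617, -0.3272, -0.7599)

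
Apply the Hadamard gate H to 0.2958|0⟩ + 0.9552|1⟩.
0.8846|0⟩ - 0.4663|1⟩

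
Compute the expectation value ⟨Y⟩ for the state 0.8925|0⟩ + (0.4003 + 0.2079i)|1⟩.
0.3711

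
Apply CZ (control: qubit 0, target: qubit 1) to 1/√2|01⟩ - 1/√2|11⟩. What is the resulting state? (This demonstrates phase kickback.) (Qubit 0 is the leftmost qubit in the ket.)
1/√2|01⟩ + 1/√2|11⟩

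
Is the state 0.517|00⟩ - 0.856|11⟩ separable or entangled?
Entangled

Writing the state as a|00⟩ + b|01⟩ + c|10⟩ + d|11⟩, it is a product state iff ad − bc = 0.
Here (a, b, c, d) = (0.517, 0, 0, -0.856): ad − bc = (0.517)(-0.856) − (0)(0) = -0.4426 ≠ 0, so the state is entangled.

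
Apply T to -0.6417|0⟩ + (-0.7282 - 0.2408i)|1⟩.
-0.6417|0⟩ + (-0.3446 - 0.6852i)|1⟩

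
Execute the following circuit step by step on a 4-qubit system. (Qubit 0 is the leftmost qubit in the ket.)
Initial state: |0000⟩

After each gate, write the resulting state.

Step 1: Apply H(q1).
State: 1/√2|0000⟩ + 1/√2|0100⟩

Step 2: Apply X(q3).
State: 1/√2|0001⟩ + 1/√2|0101⟩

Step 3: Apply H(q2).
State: 1/2|0001⟩ + 1/2|0011⟩ + 1/2|0101⟩ + 1/2|0111⟩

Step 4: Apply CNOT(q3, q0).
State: 1/2|1001⟩ + 1/2|1011⟩ + 1/2|1101⟩ + 1/2|1111⟩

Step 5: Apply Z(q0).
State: -1/2|1001⟩ - 1/2|1011⟩ - 1/2|1101⟩ - 1/2|1111⟩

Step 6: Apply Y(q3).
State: (1/2)i|1000⟩ + (1/2)i|1010⟩ + (1/2)i|1100⟩ + (1/2)i|1110⟩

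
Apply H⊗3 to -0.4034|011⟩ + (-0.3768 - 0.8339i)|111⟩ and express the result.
(-0.2758 - 0.2948i)|000⟩ + (0.2758 + 0.2948i)|001⟩ + (0.2758 + 0.2948i)|010⟩ + (-0.2758 - 0.2948i)|011⟩ + (-0.009405 + 0.2948i)|100⟩ + (0.009405 - 0.2948i)|101⟩ + (0.009405 - 0.2948i)|110⟩ + (-0.009405 + 0.2948i)|111⟩

H⊗3 gives amp(|y⟩) = (1/2√2) Σ_x (−1)^(x·y) amp(|x⟩), where x·y is the number of positions in which both x and y have a 1.
|000⟩: (-0.4034 + (-0.3768 - 0.8339i))/(2√2) = (-0.2758 - 0.2948i)
|001⟩: (0.4034 - (-0.3768 - 0.8339i))/(2√2) = (0.2758 + 0.2948i)
|010⟩: (0.4034 - (-0.3768 - 0.8339i))/(2√2) = (0.2758 + 0.2948i)
|011⟩: (-0.4034 + (-0.3768 - 0.8339i))/(2√2) = (-0.2758 - 0.2948i)
|100⟩: (-0.4034 - (-0.3768 - 0.8339i))/(2√2) = (-0.009405 + 0.2948i)
|101⟩: (0.4034 + (-0.3768 - 0.8339i))/(2√2) = (0.009405 - 0.2948i)
|110⟩: (0.4034 + (-0.3768 - 0.8339i))/(2√2) = (0.009405 - 0.2948i)
|111⟩: (-0.4034 - (-0.3768 - 0.8339i))/(2√2) = (-0.009405 + 0.2948i)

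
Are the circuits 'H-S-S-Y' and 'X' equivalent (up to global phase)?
No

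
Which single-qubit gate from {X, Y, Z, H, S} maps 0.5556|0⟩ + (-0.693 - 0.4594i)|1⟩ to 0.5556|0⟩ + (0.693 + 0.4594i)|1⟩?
Z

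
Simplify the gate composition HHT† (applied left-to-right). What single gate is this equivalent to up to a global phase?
T†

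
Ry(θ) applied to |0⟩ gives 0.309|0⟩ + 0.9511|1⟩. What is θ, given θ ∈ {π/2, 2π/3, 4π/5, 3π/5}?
4π/5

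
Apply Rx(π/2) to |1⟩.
-(1/√2)i|0⟩ + 1/√2|1⟩

Rx(π/2) = [[cos(θ/2), −i·sin(θ/2)], [−i·sin(θ/2), cos(θ/2)]]; θ = π/2, cos(θ/2) ≈ 0.707107, sin(θ/2) ≈ 0.707107.
With a = amp(|0⟩) = 0 and b = amp(|1⟩) = 1:
new amp(|0⟩) = (0.707107)·a + (-0.707107i)·b = -(1/√2)i
new amp(|1⟩) = (-0.707107i)·a + (0.707107)·b = 1/√2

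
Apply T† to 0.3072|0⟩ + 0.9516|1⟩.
0.3072|0⟩ + (0.6729 - 0.6729i)|1⟩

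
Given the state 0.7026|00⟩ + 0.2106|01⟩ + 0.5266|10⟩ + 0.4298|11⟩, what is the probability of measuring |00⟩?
0.4936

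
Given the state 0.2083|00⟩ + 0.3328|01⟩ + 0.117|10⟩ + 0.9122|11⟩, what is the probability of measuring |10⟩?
0.01369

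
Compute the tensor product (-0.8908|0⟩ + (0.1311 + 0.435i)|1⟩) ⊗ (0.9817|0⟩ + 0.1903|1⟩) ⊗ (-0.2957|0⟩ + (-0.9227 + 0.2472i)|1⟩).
0.2586|000⟩ + (0.8069 - 0.2162i)|001⟩ + 0.05013|010⟩ + (0.1564 - 0.04191i)|011⟩ + (-0.03806 - 0.1263i)|100⟩ + (-0.2243 - 0.3622i)|101⟩ + (-0.007377 - 0.02448i)|110⟩ + (-0.04348 - 0.07021i)|111⟩

amp(|b₁b₂…⟩) = product of the factor amplitudes for bits b₁, b₂, …; only kets whose every factor amplitude is nonzero survive.
|000⟩: (-0.8908)(0.9817)(-0.2957) = 0.2586
|001⟩: (-0.8908)(0.9817)(-0.9227 + 0.2472i) = (0.8069 - 0.2162i)
|010⟩: (-0.8908)(0.1903)(-0.2957) = 0.05013
|011⟩: (-0.8908)(0.1903)(-0.9227 + 0.2472i) = (0.1564 - 0.04191i)
|100⟩: (0.1311 + 0.435i)(0.9817)(-0.2957) = (-0.03806 - 0.1263i)
|101⟩: (0.1311 + 0.435i)(0.9817)(-0.9227 + 0.2472i) = (-0.2243 - 0.3622i)
|110⟩: (0.1311 + 0.435i)(0.1903)(-0.2957) = (-0.007377 - 0.02448i)
|111⟩: (0.1311 + 0.435i)(0.1903)(-0.9227 + 0.2472i) = (-0.04348 - 0.07021i)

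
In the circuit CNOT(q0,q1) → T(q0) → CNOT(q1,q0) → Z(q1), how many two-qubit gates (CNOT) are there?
2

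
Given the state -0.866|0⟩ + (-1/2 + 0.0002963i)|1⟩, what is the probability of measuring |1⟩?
0.25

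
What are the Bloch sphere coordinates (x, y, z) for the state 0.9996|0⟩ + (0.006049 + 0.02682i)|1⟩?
(0.01209, 0.05362, 0.9984)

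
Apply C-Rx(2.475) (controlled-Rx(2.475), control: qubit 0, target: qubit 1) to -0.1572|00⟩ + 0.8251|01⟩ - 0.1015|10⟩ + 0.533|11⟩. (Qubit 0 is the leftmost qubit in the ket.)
-0.1572|00⟩ + 0.8251|01⟩ + (-0.03321 - 0.5037i)|10⟩ + (0.1744 + 0.09591i)|11⟩

C-Rx(2.475) leaves the control-|0⟩ kets |00⟩, |01⟩ unchanged and applies Rx(2.475) to qubit 1 on the control-|1⟩ pair (|10⟩, |11⟩).
Rx(2.475) = [[cos(θ/2), −i·sin(θ/2)], [−i·sin(θ/2), cos(θ/2)]]; θ = 2.475, cos(θ/2) ≈ 0.32716, sin(θ/2) ≈ 0.944969.
With a = amp(|10⟩) = -0.1015 and b = amp(|11⟩) = 0.533:
new amp(|10⟩) = (0.32716)·a + (-0.944969i)·b = (-0.03321 - 0.5037i)
new amp(|11⟩) = (-0.944969i)·a + (0.32716)·b = (0.1744 + 0.09591i)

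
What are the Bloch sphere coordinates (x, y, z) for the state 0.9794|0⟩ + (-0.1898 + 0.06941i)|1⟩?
(-0.3718, 0.136, 0.9184)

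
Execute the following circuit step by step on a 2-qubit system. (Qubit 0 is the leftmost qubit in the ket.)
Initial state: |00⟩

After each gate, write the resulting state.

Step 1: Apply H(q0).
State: 1/√2|00⟩ + 1/√2|10⟩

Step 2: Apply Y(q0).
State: -(1/√2)i|00⟩ + (1/√2)i|10⟩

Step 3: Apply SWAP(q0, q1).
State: -(1/√2)i|00⟩ + (1/√2)i|01⟩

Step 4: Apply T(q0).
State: -(1/√2)i|00⟩ + (1/√2)i|01⟩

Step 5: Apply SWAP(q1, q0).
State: -(1/√2)i|00⟩ + (1/√2)i|10⟩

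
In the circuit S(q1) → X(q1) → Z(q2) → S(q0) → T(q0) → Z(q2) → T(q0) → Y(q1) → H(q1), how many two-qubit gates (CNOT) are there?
0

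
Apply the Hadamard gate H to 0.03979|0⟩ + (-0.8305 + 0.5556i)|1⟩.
(-0.5591 + 0.3929i)|0⟩ + (0.6154 - 0.3929i)|1⟩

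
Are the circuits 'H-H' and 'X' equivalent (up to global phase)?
No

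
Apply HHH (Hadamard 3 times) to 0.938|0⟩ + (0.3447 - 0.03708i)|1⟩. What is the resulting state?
(0.907 - 0.02622i)|0⟩ + (0.4195 + 0.02622i)|1⟩

H² = I, so H^3 = H: a single Hadamard. With (a, b) = (0.938, (0.3447 - 0.03708i)), H gives ((a + b)/√2, (a − b)/√2) = ((0.907 - 0.02622i), (0.4195 + 0.02622i)).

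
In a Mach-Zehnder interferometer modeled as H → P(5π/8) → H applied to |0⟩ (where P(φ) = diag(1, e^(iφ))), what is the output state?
(0.3087 + 0.4619i)|0⟩ + (0.6913 - 0.4619i)|1⟩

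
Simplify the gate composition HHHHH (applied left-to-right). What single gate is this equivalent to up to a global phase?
H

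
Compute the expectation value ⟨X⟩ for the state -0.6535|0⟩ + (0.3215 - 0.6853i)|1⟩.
-0.4202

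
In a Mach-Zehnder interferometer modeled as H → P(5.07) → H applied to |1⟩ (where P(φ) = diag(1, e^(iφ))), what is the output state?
(0.325 + 0.4684i)|0⟩ + (0.675 - 0.4684i)|1⟩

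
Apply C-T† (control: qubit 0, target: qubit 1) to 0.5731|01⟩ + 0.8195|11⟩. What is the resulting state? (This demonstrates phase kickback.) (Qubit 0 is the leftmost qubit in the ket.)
0.5731|01⟩ + (0.5795 - 0.5795i)|11⟩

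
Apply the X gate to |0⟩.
|1⟩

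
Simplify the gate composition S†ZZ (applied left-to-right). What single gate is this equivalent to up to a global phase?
S†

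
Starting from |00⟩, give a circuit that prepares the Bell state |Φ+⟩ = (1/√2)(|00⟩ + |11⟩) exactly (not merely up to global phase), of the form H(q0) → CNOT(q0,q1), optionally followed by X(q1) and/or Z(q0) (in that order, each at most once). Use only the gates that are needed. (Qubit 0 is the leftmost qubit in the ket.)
H(q0) → CNOT(q0,q1)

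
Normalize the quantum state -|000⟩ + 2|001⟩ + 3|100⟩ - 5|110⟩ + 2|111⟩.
-0.1525|000⟩ + 0.305|001⟩ + 0.4575|100⟩ - 0.7625|110⟩ + 0.305|111⟩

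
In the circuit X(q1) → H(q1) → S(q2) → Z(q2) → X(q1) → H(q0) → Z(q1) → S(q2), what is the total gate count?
8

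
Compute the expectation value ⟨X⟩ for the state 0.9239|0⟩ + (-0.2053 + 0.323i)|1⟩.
-0.3794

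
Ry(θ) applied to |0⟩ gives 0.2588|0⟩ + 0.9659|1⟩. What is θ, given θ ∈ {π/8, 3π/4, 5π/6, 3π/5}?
5π/6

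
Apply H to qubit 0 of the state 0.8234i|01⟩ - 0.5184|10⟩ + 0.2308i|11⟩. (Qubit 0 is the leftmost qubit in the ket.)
-0.3666|00⟩ + 0.7454i|01⟩ + 0.3666|10⟩ + 0.419i|11⟩

H on qubit 0 mixes each pair of kets that differ only in qubit 0: amplitudes (a, b) of (|…0…⟩, |…1…⟩) become ((a + b)/√2, (a − b)/√2). Kets absent from the input have amplitude 0.
(|00⟩, |10⟩): (a, b) = (0, -0.5184) → (-0.3666, 0.3666)
(|01⟩, |11⟩): (a, b) = (0.8234i, 0.2308i) → (0.7454i, 0.419i)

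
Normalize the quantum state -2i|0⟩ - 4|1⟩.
-(1/√5)i|0⟩ - 0.8944|1⟩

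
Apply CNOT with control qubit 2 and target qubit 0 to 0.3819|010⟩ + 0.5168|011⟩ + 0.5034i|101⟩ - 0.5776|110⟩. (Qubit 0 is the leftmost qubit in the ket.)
0.5034i|001⟩ + 0.3819|010⟩ - 0.5776|110⟩ + 0.5168|111⟩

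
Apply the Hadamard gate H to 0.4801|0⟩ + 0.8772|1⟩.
0.9598|0⟩ - 0.2808|1⟩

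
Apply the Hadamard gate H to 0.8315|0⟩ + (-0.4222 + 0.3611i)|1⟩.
(0.2894 + 0.2553i)|0⟩ + (0.8865 - 0.2553i)|1⟩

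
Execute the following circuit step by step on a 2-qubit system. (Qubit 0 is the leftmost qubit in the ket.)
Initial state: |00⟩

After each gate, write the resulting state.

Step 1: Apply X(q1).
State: |01⟩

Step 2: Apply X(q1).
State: |00⟩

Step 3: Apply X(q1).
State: |01⟩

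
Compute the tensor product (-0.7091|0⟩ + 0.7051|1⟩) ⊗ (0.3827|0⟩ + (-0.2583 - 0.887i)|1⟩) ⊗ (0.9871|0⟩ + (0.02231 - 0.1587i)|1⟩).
-0.2679|000⟩ + (-0.006054 + 0.04307i)|001⟩ + (0.1808 + 0.6209i)|010⟩ + (0.1039 - 0.01504i)|011⟩ + 0.2664|100⟩ + (0.00602 - 0.04282i)|101⟩ + (-0.1798 - 0.6174i)|110⟩ + (-0.1033 + 0.01495i)|111⟩

amp(|b₁b₂…⟩) = product of the factor amplitudes for bits b₁, b₂, …; only kets whose every factor amplitude is nonzero survive.
|000⟩: (-0.7091)(0.3827)(0.9871) = -0.2679
|001⟩: (-0.7091)(0.3827)(0.02231 - 0.1587i) = (-0.006054 + 0.04307i)
|010⟩: (-0.7091)(-0.2583 - 0.887i)(0.9871) = (0.1808 + 0.6209i)
|011⟩: (-0.7091)(-0.2583 - 0.887i)(0.02231 - 0.1587i) = (0.1039 - 0.01504i)
|100⟩: (0.7051)(0.3827)(0.9871) = 0.2664
|101⟩: (0.7051)(0.3827)(0.02231 - 0.1587i) = (0.00602 - 0.04282i)
|110⟩: (0.7051)(-0.2583 - 0.887i)(0.9871) = (-0.1798 - 0.6174i)
|111⟩: (0.7051)(-0.2583 - 0.887i)(0.02231 - 0.1587i) = (-0.1033 + 0.01495i)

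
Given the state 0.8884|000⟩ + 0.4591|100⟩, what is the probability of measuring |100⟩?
0.2108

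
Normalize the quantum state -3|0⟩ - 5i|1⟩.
-0.5145|0⟩ - 0.8575i|1⟩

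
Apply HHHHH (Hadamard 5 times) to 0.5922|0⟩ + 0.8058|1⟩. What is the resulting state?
0.9885|0⟩ - 0.151|1⟩

H² = I, so H^5 = H: a single Hadamard. With (a, b) = (0.5922, 0.8058), H gives ((a + b)/√2, (a − b)/√2) = (0.9885, -0.151).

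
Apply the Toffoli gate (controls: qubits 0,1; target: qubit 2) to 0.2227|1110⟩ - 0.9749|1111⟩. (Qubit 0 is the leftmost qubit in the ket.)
0.2227|1100⟩ - 0.9749|1101⟩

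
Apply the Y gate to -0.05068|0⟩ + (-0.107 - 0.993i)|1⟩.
(-0.993 + 0.107i)|0⟩ - 0.05068i|1⟩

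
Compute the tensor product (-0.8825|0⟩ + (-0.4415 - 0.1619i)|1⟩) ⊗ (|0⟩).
-0.8825|00⟩ + (-0.4415 - 0.1619i)|10⟩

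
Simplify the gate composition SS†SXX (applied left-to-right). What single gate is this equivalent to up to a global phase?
S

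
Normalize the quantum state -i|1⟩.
-i|1⟩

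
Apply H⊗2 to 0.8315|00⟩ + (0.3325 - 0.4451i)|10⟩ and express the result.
(0.582 - 0.2226i)|00⟩ + (0.582 - 0.2226i)|01⟩ + (0.2495 + 0.2226i)|10⟩ + (0.2495 + 0.2226i)|11⟩

H⊗2 gives amp(|y⟩) = (1/2) Σ_x (−1)^(x·y) amp(|x⟩), where x·y is the number of positions in which both x and y have a 1.
|00⟩: (0.8315 + (0.3325 - 0.4451i))/2 = (0.582 - 0.2226i)
|01⟩: (0.8315 + (0.3325 - 0.4451i))/2 = (0.582 - 0.2226i)
|10⟩: (0.8315 - (0.3325 - 0.4451i))/2 = (0.2495 + 0.2226i)
|11⟩: (0.8315 - (0.3325 - 0.4451i))/2 = (0.2495 + 0.2226i)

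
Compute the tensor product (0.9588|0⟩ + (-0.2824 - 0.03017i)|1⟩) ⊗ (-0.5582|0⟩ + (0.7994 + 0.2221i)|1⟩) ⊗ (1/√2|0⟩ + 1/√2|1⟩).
-0.3784|000⟩ - 0.3784|001⟩ + (0.542 + 0.1506i)|010⟩ + (0.542 + 0.1506i)|011⟩ + (0.1115 + 0.01191i)|100⟩ + (0.1115 + 0.01191i)|101⟩ + (-0.1549 - 0.0614i)|110⟩ + (-0.1549 - 0.0614i)|111⟩

amp(|b₁b₂…⟩) = product of the factor amplitudes for bits b₁, b₂, …; only kets whose every factor amplitude is nonzero survive.
|000⟩: (0.9588)(-0.5582)(1/√2) = -0.3784
|001⟩: (0.9588)(-0.5582)(1/√2) = -0.3784
|010⟩: (0.9588)(0.7994 + 0.2221i)(1/√2) = (0.542 + 0.1506i)
|011⟩: (0.9588)(0.7994 + 0.2221i)(1/√2) = (0.542 + 0.1506i)
|100⟩: (-0.2824 - 0.03017i)(-0.5582)(1/√2) = (0.1115 + 0.01191i)
|101⟩: (-0.2824 - 0.03017i)(-0.5582)(1/√2) = (0.1115 + 0.01191i)
|110⟩: (-0.2824 - 0.03017i)(0.7994 + 0.2221i)(1/√2) = (-0.1549 - 0.0614i)
|111⟩: (-0.2824 - 0.03017i)(0.7994 + 0.2221i)(1/√2) = (-0.1549 - 0.0614i)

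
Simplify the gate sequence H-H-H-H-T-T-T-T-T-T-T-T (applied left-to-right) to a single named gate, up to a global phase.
I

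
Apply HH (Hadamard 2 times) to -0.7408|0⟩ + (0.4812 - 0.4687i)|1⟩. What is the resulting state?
-0.7408|0⟩ + (0.4812 - 0.4687i)|1⟩

H² = I, so an even number of Hadamards cancels: H^2 = I and the state is unchanged.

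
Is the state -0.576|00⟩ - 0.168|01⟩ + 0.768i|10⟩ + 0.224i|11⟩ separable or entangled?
Separable

Writing the state as a|00⟩ + b|01⟩ + c|10⟩ + d|11⟩, it is a product state iff ad − bc = 0.
Here (a, b, c, d) = (-0.576, -0.168, 0.768i, 0.224i): ad − bc = (-0.576)(0.224i) − (-0.168)(0.768i) = 0, so the state is separable.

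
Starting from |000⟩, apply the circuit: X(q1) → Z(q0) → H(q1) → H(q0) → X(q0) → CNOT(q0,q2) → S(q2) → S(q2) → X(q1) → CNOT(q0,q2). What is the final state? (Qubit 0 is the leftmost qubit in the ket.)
-1/2|000⟩ + 1/2|010⟩ + 1/2|100⟩ - 1/2|110⟩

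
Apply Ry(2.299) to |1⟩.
-0.9126|0⟩ + 0.4089|1⟩

Ry(2.299) = [[cos(θ/2), −sin(θ/2)], [sin(θ/2), cos(θ/2)]]; θ = 2.299, cos(θ/2) ≈ 0.408944, sin(θ/2) ≈ 0.91256.
With a = amp(|0⟩) = 0 and b = amp(|1⟩) = 1:
new amp(|0⟩) = (0.408944)·a + (-0.91256)·b = -0.9126
new amp(|1⟩) = (0.91256)·a + (0.408944)·b = 0.4089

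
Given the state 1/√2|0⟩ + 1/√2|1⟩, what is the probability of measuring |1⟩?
1/2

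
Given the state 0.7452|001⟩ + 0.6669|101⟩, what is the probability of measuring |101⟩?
0.4448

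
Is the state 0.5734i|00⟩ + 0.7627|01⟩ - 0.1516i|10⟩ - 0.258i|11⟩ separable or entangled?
Entangled

Writing the state as a|00⟩ + b|01⟩ + c|10⟩ + d|11⟩, it is a product state iff ad − bc = 0.
Here (a, b, c, d) = (0.5734i, 0.7627, -0.1516i, -0.258i): ad − bc = (0.5734i)(-0.258i) − (0.7627)(-0.1516i) = (0.1479 + 0.1156i) ≠ 0, so the state is entangled.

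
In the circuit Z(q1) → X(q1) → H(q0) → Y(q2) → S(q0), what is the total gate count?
5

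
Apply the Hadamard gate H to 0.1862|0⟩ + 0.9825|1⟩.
0.8264|0⟩ - 0.5631|1⟩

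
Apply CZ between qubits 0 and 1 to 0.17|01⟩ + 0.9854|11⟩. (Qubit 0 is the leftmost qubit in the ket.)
0.17|01⟩ - 0.9854|11⟩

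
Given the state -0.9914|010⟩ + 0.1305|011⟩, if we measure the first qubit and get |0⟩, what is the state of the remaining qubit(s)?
-0.9914|10⟩ + 0.1305|11⟩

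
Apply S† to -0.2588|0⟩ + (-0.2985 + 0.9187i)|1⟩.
-0.2588|0⟩ + (0.9187 + 0.2985i)|1⟩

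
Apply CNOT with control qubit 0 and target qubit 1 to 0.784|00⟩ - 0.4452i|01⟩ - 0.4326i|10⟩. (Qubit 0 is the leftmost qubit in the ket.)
0.784|00⟩ - 0.4452i|01⟩ - 0.4326i|11⟩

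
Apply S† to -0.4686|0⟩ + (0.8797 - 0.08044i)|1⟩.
-0.4686|0⟩ + (-0.08044 - 0.8797i)|1⟩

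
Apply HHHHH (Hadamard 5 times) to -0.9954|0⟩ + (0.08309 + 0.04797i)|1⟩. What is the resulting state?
(-0.6451 + 0.03392i)|0⟩ + (-0.7626 - 0.03392i)|1⟩

H² = I, so H^5 = H: a single Hadamard. With (a, b) = (-0.9954, (0.08309 + 0.04797i)), H gives ((a + b)/√2, (a − b)/√2) = ((-0.6451 + 0.03392i), (-0.7626 - 0.03392i)).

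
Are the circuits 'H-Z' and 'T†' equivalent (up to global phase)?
No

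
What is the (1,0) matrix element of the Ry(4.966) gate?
0.612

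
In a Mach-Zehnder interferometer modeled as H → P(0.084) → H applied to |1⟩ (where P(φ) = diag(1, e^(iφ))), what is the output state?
(0.001763 - 0.04195i)|0⟩ + (0.9982 + 0.04195i)|1⟩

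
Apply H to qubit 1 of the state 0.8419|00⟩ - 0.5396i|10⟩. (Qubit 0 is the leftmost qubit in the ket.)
0.5953|00⟩ + 0.5953|01⟩ - 0.3816i|10⟩ - 0.3816i|11⟩

H on qubit 1 mixes each pair of kets that differ only in qubit 1: amplitudes (a, b) of (|…0…⟩, |…1…⟩) become ((a + b)/√2, (a − b)/√2). Kets absent from the input have amplitude 0.
(|00⟩, |01⟩): (a, b) = (0.8419, 0) → (0.5953, 0.5953)
(|10⟩, |11⟩): (a, b) = (-0.5396i, 0) → (-0.3816i, -0.3816i)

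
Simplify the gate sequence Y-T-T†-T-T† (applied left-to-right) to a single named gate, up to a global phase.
Y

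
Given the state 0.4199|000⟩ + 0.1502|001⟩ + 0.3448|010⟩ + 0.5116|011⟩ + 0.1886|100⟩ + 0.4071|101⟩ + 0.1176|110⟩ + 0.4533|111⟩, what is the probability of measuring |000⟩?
0.1763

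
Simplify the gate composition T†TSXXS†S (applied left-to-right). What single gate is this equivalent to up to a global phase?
S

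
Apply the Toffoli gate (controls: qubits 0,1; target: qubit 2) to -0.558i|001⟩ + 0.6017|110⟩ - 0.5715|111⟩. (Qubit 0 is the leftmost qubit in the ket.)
-0.558i|001⟩ - 0.5715|110⟩ + 0.6017|111⟩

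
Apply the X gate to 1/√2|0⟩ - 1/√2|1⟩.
-1/√2|0⟩ + 1/√2|1⟩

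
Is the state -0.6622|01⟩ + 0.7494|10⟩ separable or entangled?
Entangled

Writing the state as a|00⟩ + b|01⟩ + c|10⟩ + d|11⟩, it is a product state iff ad − bc = 0.
Here (a, b, c, d) = (0, -0.6622, 0.7494, 0): ad − bc = (0)(0) − (-0.6622)(0.7494) = 0.4963 ≠ 0, so the state is entangled.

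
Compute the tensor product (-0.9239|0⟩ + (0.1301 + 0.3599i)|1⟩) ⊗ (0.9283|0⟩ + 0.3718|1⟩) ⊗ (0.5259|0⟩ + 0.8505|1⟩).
-0.451|000⟩ - 0.7294|001⟩ - 0.1806|010⟩ - 0.2922|011⟩ + (0.06351 + 0.1757i)|100⟩ + (0.1027 + 0.2841i)|101⟩ + (0.02544 + 0.07037i)|110⟩ + (0.04114 + 0.1138i)|111⟩

amp(|b₁b₂…⟩) = product of the factor amplitudes for bits b₁, b₂, …; only kets whose every factor amplitude is nonzero survive.
|000⟩: (-0.9239)(0.9283)(0.5259) = -0.451
|001⟩: (-0.9239)(0.9283)(0.8505) = -0.7294
|010⟩: (-0.9239)(0.3718)(0.5259) = -0.1806
|011⟩: (-0.9239)(0.3718)(0.8505) = -0.2922
|100⟩: (0.1301 + 0.3599i)(0.9283)(0.5259) = (0.06351 + 0.1757i)
|101⟩: (0.1301 + 0.3599i)(0.9283)(0.8505) = (0.1027 + 0.2841i)
|110⟩: (0.1301 + 0.3599i)(0.3718)(0.5259) = (0.02544 + 0.07037i)
|111⟩: (0.1301 + 0.3599i)(0.3718)(0.8505) = (0.04114 + 0.1138i)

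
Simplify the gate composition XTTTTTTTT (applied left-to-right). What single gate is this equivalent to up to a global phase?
X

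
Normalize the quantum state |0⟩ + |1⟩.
1/√2|0⟩ + 1/√2|1⟩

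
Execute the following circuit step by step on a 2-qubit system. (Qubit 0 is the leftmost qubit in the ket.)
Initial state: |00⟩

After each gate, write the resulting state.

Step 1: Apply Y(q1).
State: i|01⟩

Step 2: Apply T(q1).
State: (-1/√2 + (1/√2)i)|01⟩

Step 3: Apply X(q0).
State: (-1/√2 + (1/√2)i)|11⟩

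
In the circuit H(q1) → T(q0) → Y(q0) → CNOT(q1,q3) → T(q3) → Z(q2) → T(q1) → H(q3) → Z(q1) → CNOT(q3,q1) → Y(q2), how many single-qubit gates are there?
9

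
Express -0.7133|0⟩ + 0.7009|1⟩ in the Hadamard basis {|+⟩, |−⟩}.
-0.008768|+⟩ - |−⟩

With |ψ⟩ = α|0⟩ + β|1⟩, the Hadamard-basis coefficients are ⟨+|ψ⟩ = (α + β)/√2 and ⟨−|ψ⟩ = (α − β)/√2.
Here α = -0.7133, β = 0.7009: (α + β)/√2 = -0.008768, (α − β)/√2 = -1.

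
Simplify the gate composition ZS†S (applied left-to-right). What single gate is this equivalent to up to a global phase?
Z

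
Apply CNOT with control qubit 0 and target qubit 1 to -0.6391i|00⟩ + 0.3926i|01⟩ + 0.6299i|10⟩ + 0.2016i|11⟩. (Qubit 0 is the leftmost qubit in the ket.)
-0.6391i|00⟩ + 0.3926i|01⟩ + 0.2016i|10⟩ + 0.6299i|11⟩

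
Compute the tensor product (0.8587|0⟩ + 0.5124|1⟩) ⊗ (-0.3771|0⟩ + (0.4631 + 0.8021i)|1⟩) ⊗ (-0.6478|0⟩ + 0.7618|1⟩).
0.2098|000⟩ - 0.2467|001⟩ + (-0.2576 - 0.4462i)|010⟩ + (0.3029 + 0.5247i)|011⟩ + 0.1252|100⟩ - 0.1472|101⟩ + (-0.1537 - 0.2662i)|110⟩ + (0.1808 + 0.3131i)|111⟩

amp(|b₁b₂…⟩) = product of the factor amplitudes for bits b₁, b₂, …; only kets whose every factor amplitude is nonzero survive.
|000⟩: (0.8587)(-0.3771)(-0.6478) = 0.2098
|001⟩: (0.8587)(-0.3771)(0.7618) = -0.2467
|010⟩: (0.8587)(0.4631 + 0.8021i)(-0.6478) = (-0.2576 - 0.4462i)
|011⟩: (0.8587)(0.4631 + 0.8021i)(0.7618) = (0.3029 + 0.5247i)
|100⟩: (0.5124)(-0.3771)(-0.6478) = 0.1252
|101⟩: (0.5124)(-0.3771)(0.7618) = -0.1472
|110⟩: (0.5124)(0.4631 + 0.8021i)(-0.6478) = (-0.1537 - 0.2662i)
|111⟩: (0.5124)(0.4631 + 0.8021i)(0.7618) = (0.1808 + 0.3131i)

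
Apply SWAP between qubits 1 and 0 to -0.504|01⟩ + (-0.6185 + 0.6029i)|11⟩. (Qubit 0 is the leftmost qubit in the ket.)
-0.504|10⟩ + (-0.6185 + 0.6029i)|11⟩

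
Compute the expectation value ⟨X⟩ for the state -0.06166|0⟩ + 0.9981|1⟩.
-0.1231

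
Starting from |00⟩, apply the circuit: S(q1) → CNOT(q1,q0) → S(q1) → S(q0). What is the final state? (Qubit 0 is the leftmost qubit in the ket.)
|00⟩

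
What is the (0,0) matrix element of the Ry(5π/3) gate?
-0.866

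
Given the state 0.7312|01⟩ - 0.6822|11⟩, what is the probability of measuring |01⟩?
0.5347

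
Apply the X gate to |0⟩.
|1⟩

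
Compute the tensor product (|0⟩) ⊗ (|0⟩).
|00⟩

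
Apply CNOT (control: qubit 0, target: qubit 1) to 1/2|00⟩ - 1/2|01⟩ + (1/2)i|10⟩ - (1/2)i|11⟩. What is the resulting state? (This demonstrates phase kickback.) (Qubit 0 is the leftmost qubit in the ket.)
1/2|00⟩ - 1/2|01⟩ - (1/2)i|10⟩ + (1/2)i|11⟩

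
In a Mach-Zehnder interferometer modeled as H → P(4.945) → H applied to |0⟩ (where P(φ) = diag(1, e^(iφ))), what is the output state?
(0.6153 - 0.4865i)|0⟩ + (0.3847 + 0.4865i)|1⟩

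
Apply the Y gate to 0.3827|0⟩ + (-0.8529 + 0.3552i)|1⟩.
(0.3552 + 0.8529i)|0⟩ + 0.3827i|1⟩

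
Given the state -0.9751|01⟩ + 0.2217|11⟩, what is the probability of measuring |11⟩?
0.04915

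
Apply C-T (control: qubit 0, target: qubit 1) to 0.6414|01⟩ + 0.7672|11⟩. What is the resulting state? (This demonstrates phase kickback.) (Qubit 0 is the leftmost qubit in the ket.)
0.6414|01⟩ + (0.5425 + 0.5425i)|11⟩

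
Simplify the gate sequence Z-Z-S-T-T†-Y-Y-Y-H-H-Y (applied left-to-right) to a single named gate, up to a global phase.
S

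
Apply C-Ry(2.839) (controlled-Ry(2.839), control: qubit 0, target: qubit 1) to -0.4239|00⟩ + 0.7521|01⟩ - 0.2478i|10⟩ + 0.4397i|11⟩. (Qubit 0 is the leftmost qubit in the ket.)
-0.4239|00⟩ + 0.7521|01⟩ - 0.472i|10⟩ - 0.1787i|11⟩

C-Ry(2.839) leaves the control-|0⟩ kets |00⟩, |01⟩ unchanged and applies Ry(2.839) to qubit 1 on the control-|1⟩ pair (|10⟩, |11⟩).
Ry(2.839) = [[cos(θ/2), −sin(θ/2)], [sin(θ/2), cos(θ/2)]]; θ = 2.839, cos(θ/2) ≈ 0.15072, sin(θ/2) ≈ 0.988577.
With a = amp(|10⟩) = -0.2478i and b = amp(|11⟩) = 0.4397i:
new amp(|10⟩) = (0.15072)·a + (-0.988577)·b = -0.472i
new amp(|11⟩) = (0.988577)·a + (0.15072)·b = -0.1787i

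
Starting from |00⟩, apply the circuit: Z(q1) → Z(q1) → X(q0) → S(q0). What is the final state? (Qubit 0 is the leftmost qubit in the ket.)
i|10⟩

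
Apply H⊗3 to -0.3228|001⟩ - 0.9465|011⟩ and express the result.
-0.4488|000⟩ + 0.4488|001⟩ + 0.2205|010⟩ - 0.2205|011⟩ - 0.4488|100⟩ + 0.4488|101⟩ + 0.2205|110⟩ - 0.2205|111⟩

H⊗3 gives amp(|y⟩) = (1/2√2) Σ_x (−1)^(x·y) amp(|x⟩), where x·y is the number of positions in which both x and y have a 1.
|000⟩: (-0.3228 - 0.9465)/(2√2) = -0.4488
|001⟩: (0.3228 + 0.9465)/(2√2) = 0.4488
|010⟩: (-0.3228 + 0.9465)/(2√2) = 0.2205
|011⟩: (0.3228 - 0.9465)/(2√2) = -0.2205
|100⟩: (-0.3228 - 0.9465)/(2√2) = -0.4488
|101⟩: (0.3228 + 0.9465)/(2√2) = 0.4488
|110⟩: (-0.3228 + 0.9465)/(2√2) = 0.2205
|111⟩: (0.3228 - 0.9465)/(2√2) = -0.2205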